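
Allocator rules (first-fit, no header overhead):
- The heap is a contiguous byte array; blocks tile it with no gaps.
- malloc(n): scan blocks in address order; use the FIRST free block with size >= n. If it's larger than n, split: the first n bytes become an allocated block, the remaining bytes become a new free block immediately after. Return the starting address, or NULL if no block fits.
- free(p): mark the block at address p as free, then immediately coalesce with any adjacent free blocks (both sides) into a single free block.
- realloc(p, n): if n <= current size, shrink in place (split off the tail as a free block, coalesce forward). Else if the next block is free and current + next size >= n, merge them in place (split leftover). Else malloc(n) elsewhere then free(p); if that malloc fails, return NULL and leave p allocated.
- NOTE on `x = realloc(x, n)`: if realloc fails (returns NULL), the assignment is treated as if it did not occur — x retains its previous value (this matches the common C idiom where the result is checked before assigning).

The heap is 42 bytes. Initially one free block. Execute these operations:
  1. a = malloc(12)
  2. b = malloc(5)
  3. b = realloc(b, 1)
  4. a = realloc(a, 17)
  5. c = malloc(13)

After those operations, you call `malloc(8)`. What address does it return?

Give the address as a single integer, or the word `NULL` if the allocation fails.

Answer: 0

Derivation:
Op 1: a = malloc(12) -> a = 0; heap: [0-11 ALLOC][12-41 FREE]
Op 2: b = malloc(5) -> b = 12; heap: [0-11 ALLOC][12-16 ALLOC][17-41 FREE]
Op 3: b = realloc(b, 1) -> b = 12; heap: [0-11 ALLOC][12-12 ALLOC][13-41 FREE]
Op 4: a = realloc(a, 17) -> a = 13; heap: [0-11 FREE][12-12 ALLOC][13-29 ALLOC][30-41 FREE]
Op 5: c = malloc(13) -> c = NULL; heap: [0-11 FREE][12-12 ALLOC][13-29 ALLOC][30-41 FREE]
malloc(8): first-fit scan over [0-11 FREE][12-12 ALLOC][13-29 ALLOC][30-41 FREE] -> 0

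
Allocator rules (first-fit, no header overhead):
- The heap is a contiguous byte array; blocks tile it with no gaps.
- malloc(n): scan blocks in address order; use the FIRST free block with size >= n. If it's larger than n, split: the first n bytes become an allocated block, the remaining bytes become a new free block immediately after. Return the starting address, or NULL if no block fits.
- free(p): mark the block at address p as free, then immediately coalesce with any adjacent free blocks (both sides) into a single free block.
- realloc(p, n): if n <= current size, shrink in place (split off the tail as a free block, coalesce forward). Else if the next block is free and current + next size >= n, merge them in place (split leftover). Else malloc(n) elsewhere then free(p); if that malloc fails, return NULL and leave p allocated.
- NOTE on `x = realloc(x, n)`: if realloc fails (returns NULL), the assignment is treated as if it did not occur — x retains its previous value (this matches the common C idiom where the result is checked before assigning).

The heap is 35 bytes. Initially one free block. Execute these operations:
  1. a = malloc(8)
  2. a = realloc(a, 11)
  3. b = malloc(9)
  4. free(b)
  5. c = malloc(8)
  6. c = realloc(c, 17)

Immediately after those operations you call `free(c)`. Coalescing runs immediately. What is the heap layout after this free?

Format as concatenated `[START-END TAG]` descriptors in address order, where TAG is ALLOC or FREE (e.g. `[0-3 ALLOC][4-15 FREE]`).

Op 1: a = malloc(8) -> a = 0; heap: [0-7 ALLOC][8-34 FREE]
Op 2: a = realloc(a, 11) -> a = 0; heap: [0-10 ALLOC][11-34 FREE]
Op 3: b = malloc(9) -> b = 11; heap: [0-10 ALLOC][11-19 ALLOC][20-34 FREE]
Op 4: free(b) -> (freed b); heap: [0-10 ALLOC][11-34 FREE]
Op 5: c = malloc(8) -> c = 11; heap: [0-10 ALLOC][11-18 ALLOC][19-34 FREE]
Op 6: c = realloc(c, 17) -> c = 11; heap: [0-10 ALLOC][11-27 ALLOC][28-34 FREE]
free(c): c = 11 -> block [11-27 ALLOC]; mark free, coalesce with adjacent free neighbors -> [0-10 ALLOC][11-34 FREE]

Answer: [0-10 ALLOC][11-34 FREE]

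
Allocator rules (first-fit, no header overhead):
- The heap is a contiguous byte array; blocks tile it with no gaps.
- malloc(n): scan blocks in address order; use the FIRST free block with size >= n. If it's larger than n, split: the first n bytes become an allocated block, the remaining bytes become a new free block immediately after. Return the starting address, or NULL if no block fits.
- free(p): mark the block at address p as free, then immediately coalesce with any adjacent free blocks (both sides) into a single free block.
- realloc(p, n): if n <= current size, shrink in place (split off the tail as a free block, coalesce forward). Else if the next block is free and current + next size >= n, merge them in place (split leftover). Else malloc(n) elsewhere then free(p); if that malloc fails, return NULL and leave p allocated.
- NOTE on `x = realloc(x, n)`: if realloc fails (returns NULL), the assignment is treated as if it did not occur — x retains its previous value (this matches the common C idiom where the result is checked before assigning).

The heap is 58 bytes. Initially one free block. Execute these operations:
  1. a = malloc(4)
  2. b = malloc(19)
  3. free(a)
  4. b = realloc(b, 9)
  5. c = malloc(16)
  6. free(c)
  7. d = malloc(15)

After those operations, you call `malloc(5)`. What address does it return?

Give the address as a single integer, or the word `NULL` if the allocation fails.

Op 1: a = malloc(4) -> a = 0; heap: [0-3 ALLOC][4-57 FREE]
Op 2: b = malloc(19) -> b = 4; heap: [0-3 ALLOC][4-22 ALLOC][23-57 FREE]
Op 3: free(a) -> (freed a); heap: [0-3 FREE][4-22 ALLOC][23-57 FREE]
Op 4: b = realloc(b, 9) -> b = 4; heap: [0-3 FREE][4-12 ALLOC][13-57 FREE]
Op 5: c = malloc(16) -> c = 13; heap: [0-3 FREE][4-12 ALLOC][13-28 ALLOC][29-57 FREE]
Op 6: free(c) -> (freed c); heap: [0-3 FREE][4-12 ALLOC][13-57 FREE]
Op 7: d = malloc(15) -> d = 13; heap: [0-3 FREE][4-12 ALLOC][13-27 ALLOC][28-57 FREE]
malloc(5): first-fit scan over [0-3 FREE][4-12 ALLOC][13-27 ALLOC][28-57 FREE] -> 28

Answer: 28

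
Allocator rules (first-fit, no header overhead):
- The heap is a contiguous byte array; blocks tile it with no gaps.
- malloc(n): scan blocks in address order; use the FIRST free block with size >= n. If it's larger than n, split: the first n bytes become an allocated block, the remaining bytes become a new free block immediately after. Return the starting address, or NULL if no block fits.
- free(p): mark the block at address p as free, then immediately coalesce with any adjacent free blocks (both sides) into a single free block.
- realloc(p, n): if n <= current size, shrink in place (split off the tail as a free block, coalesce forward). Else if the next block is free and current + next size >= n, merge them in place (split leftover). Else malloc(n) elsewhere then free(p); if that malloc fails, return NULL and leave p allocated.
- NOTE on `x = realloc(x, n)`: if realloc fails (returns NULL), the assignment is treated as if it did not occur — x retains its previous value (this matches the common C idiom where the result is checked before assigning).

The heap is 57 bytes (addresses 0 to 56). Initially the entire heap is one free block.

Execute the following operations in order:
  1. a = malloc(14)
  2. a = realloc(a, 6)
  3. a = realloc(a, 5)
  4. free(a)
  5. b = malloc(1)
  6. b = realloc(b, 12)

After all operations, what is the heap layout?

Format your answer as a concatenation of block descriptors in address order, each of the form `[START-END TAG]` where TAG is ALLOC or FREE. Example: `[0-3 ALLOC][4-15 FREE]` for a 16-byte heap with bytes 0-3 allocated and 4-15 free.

Answer: [0-11 ALLOC][12-56 FREE]

Derivation:
Op 1: a = malloc(14) -> a = 0; heap: [0-13 ALLOC][14-56 FREE]
Op 2: a = realloc(a, 6) -> a = 0; heap: [0-5 ALLOC][6-56 FREE]
Op 3: a = realloc(a, 5) -> a = 0; heap: [0-4 ALLOC][5-56 FREE]
Op 4: free(a) -> (freed a); heap: [0-56 FREE]
Op 5: b = malloc(1) -> b = 0; heap: [0-0 ALLOC][1-56 FREE]
Op 6: b = realloc(b, 12) -> b = 0; heap: [0-11 ALLOC][12-56 FREE]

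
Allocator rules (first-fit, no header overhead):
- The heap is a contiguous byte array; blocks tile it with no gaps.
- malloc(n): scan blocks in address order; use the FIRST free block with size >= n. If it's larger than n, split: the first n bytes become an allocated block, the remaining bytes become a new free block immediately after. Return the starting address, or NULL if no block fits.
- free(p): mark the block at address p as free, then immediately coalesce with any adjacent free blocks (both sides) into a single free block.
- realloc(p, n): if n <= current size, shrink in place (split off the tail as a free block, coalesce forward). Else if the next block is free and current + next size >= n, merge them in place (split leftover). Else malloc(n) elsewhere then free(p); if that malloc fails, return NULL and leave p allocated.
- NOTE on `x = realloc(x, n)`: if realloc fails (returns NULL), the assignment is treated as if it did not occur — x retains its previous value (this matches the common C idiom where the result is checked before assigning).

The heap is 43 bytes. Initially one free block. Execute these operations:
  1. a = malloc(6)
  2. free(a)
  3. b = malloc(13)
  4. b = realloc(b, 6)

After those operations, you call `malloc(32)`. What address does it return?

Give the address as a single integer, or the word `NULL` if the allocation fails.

Op 1: a = malloc(6) -> a = 0; heap: [0-5 ALLOC][6-42 FREE]
Op 2: free(a) -> (freed a); heap: [0-42 FREE]
Op 3: b = malloc(13) -> b = 0; heap: [0-12 ALLOC][13-42 FREE]
Op 4: b = realloc(b, 6) -> b = 0; heap: [0-5 ALLOC][6-42 FREE]
malloc(32): first-fit scan over [0-5 ALLOC][6-42 FREE] -> 6

Answer: 6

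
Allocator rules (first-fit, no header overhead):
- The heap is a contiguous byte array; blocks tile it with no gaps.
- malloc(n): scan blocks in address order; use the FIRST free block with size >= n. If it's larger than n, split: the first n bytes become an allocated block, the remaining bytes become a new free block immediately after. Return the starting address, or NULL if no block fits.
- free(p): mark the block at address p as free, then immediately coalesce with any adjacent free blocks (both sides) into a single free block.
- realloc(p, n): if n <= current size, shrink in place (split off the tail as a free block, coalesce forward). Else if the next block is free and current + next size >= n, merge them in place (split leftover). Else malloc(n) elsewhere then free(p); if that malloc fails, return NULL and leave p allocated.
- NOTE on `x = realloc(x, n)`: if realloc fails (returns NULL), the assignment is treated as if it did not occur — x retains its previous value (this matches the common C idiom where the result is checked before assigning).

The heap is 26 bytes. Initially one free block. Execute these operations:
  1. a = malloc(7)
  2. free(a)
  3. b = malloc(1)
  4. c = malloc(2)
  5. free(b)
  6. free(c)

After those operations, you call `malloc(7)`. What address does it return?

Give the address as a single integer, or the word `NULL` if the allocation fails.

Op 1: a = malloc(7) -> a = 0; heap: [0-6 ALLOC][7-25 FREE]
Op 2: free(a) -> (freed a); heap: [0-25 FREE]
Op 3: b = malloc(1) -> b = 0; heap: [0-0 ALLOC][1-25 FREE]
Op 4: c = malloc(2) -> c = 1; heap: [0-0 ALLOC][1-2 ALLOC][3-25 FREE]
Op 5: free(b) -> (freed b); heap: [0-0 FREE][1-2 ALLOC][3-25 FREE]
Op 6: free(c) -> (freed c); heap: [0-25 FREE]
malloc(7): first-fit scan over [0-25 FREE] -> 0

Answer: 0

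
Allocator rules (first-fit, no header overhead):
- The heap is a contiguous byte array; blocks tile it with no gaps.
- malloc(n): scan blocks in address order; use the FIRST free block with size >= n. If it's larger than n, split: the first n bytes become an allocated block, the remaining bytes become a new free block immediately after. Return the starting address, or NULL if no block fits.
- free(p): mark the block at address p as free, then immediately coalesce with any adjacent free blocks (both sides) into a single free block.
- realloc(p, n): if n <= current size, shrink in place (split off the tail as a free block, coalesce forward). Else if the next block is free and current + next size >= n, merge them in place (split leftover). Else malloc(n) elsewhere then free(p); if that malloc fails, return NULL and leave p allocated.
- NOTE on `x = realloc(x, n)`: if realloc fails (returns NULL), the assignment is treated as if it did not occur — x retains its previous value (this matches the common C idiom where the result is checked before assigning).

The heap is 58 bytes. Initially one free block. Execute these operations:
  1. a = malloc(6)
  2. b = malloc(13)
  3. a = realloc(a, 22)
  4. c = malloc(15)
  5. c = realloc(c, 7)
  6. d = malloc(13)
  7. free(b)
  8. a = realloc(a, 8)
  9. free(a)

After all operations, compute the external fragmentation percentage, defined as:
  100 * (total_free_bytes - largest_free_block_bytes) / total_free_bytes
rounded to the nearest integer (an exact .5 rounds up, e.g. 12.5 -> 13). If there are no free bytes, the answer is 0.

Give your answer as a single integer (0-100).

Op 1: a = malloc(6) -> a = 0; heap: [0-5 ALLOC][6-57 FREE]
Op 2: b = malloc(13) -> b = 6; heap: [0-5 ALLOC][6-18 ALLOC][19-57 FREE]
Op 3: a = realloc(a, 22) -> a = 19; heap: [0-5 FREE][6-18 ALLOC][19-40 ALLOC][41-57 FREE]
Op 4: c = malloc(15) -> c = 41; heap: [0-5 FREE][6-18 ALLOC][19-40 ALLOC][41-55 ALLOC][56-57 FREE]
Op 5: c = realloc(c, 7) -> c = 41; heap: [0-5 FREE][6-18 ALLOC][19-40 ALLOC][41-47 ALLOC][48-57 FREE]
Op 6: d = malloc(13) -> d = NULL; heap: [0-5 FREE][6-18 ALLOC][19-40 ALLOC][41-47 ALLOC][48-57 FREE]
Op 7: free(b) -> (freed b); heap: [0-18 FREE][19-40 ALLOC][41-47 ALLOC][48-57 FREE]
Op 8: a = realloc(a, 8) -> a = 19; heap: [0-18 FREE][19-26 ALLOC][27-40 FREE][41-47 ALLOC][48-57 FREE]
Op 9: free(a) -> (freed a); heap: [0-40 FREE][41-47 ALLOC][48-57 FREE]
Free blocks: [41 10] total_free=51 largest=41 -> 100*(51-41)/51 = 1000/51 ≈ 19.608 -> rounds to 20

Answer: 20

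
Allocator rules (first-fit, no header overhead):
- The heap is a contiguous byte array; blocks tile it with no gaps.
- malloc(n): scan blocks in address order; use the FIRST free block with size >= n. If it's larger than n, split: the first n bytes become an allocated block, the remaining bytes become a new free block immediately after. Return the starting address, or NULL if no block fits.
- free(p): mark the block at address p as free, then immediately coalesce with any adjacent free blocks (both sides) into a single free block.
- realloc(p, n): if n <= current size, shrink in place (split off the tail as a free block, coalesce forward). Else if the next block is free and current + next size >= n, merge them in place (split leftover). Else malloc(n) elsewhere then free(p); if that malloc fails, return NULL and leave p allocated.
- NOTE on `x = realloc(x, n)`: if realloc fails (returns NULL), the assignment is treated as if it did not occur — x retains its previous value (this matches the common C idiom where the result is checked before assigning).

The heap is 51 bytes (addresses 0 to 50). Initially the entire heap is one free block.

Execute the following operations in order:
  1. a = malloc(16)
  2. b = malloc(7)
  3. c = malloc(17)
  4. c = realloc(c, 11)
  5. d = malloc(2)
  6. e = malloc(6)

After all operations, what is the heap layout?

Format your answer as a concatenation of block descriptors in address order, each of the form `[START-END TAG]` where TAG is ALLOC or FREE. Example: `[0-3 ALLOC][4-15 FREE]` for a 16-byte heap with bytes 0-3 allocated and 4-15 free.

Op 1: a = malloc(16) -> a = 0; heap: [0-15 ALLOC][16-50 FREE]
Op 2: b = malloc(7) -> b = 16; heap: [0-15 ALLOC][16-22 ALLOC][23-50 FREE]
Op 3: c = malloc(17) -> c = 23; heap: [0-15 ALLOC][16-22 ALLOC][23-39 ALLOC][40-50 FREE]
Op 4: c = realloc(c, 11) -> c = 23; heap: [0-15 ALLOC][16-22 ALLOC][23-33 ALLOC][34-50 FREE]
Op 5: d = malloc(2) -> d = 34; heap: [0-15 ALLOC][16-22 ALLOC][23-33 ALLOC][34-35 ALLOC][36-50 FREE]
Op 6: e = malloc(6) -> e = 36; heap: [0-15 ALLOC][16-22 ALLOC][23-33 ALLOC][34-35 ALLOC][36-41 ALLOC][42-50 FREE]

Answer: [0-15 ALLOC][16-22 ALLOC][23-33 ALLOC][34-35 ALLOC][36-41 ALLOC][42-50 FREE]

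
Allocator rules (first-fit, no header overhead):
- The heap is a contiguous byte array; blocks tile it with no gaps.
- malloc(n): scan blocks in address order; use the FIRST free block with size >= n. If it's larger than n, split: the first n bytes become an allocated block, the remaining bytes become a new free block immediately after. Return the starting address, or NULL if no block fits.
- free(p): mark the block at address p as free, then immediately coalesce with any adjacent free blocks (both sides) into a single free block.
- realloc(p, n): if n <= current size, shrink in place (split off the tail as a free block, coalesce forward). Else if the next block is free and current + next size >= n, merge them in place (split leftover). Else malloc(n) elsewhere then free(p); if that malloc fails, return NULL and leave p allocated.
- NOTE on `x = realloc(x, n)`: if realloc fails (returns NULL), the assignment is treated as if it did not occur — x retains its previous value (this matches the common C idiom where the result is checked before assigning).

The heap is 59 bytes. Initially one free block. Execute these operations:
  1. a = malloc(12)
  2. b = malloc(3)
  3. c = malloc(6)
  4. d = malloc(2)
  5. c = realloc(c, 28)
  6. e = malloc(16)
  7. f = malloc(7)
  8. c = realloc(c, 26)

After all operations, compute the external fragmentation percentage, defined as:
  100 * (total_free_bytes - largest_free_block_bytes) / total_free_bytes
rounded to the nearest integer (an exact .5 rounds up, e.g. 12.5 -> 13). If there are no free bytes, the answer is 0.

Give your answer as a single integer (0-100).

Op 1: a = malloc(12) -> a = 0; heap: [0-11 ALLOC][12-58 FREE]
Op 2: b = malloc(3) -> b = 12; heap: [0-11 ALLOC][12-14 ALLOC][15-58 FREE]
Op 3: c = malloc(6) -> c = 15; heap: [0-11 ALLOC][12-14 ALLOC][15-20 ALLOC][21-58 FREE]
Op 4: d = malloc(2) -> d = 21; heap: [0-11 ALLOC][12-14 ALLOC][15-20 ALLOC][21-22 ALLOC][23-58 FREE]
Op 5: c = realloc(c, 28) -> c = 23; heap: [0-11 ALLOC][12-14 ALLOC][15-20 FREE][21-22 ALLOC][23-50 ALLOC][51-58 FREE]
Op 6: e = malloc(16) -> e = NULL; heap: [0-11 ALLOC][12-14 ALLOC][15-20 FREE][21-22 ALLOC][23-50 ALLOC][51-58 FREE]
Op 7: f = malloc(7) -> f = 51; heap: [0-11 ALLOC][12-14 ALLOC][15-20 FREE][21-22 ALLOC][23-50 ALLOC][51-57 ALLOC][58-58 FREE]
Op 8: c = realloc(c, 26) -> c = 23; heap: [0-11 ALLOC][12-14 ALLOC][15-20 FREE][21-22 ALLOC][23-48 ALLOC][49-50 FREE][51-57 ALLOC][58-58 FREE]
Free blocks: [6 2 1] total_free=9 largest=6 -> 100*(9-6)/9 = 300/9 ≈ 33.333 -> rounds to 33

Answer: 33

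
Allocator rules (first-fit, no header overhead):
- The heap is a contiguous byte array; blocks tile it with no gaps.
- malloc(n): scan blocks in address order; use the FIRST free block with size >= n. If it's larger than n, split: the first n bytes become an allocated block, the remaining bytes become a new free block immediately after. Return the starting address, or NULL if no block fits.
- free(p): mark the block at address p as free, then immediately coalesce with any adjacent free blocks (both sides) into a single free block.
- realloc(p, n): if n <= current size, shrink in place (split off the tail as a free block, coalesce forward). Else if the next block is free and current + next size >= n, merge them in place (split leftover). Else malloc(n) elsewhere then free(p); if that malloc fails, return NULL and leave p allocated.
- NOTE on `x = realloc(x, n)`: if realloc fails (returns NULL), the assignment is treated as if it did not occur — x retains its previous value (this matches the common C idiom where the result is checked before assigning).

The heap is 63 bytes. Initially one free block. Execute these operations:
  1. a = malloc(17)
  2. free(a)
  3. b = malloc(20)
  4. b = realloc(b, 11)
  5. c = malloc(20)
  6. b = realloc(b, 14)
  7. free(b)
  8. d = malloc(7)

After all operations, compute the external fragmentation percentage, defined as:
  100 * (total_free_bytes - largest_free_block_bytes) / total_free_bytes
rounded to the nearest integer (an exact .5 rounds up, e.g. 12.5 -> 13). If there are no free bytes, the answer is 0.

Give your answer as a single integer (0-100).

Op 1: a = malloc(17) -> a = 0; heap: [0-16 ALLOC][17-62 FREE]
Op 2: free(a) -> (freed a); heap: [0-62 FREE]
Op 3: b = malloc(20) -> b = 0; heap: [0-19 ALLOC][20-62 FREE]
Op 4: b = realloc(b, 11) -> b = 0; heap: [0-10 ALLOC][11-62 FREE]
Op 5: c = malloc(20) -> c = 11; heap: [0-10 ALLOC][11-30 ALLOC][31-62 FREE]
Op 6: b = realloc(b, 14) -> b = 31; heap: [0-10 FREE][11-30 ALLOC][31-44 ALLOC][45-62 FREE]
Op 7: free(b) -> (freed b); heap: [0-10 FREE][11-30 ALLOC][31-62 FREE]
Op 8: d = malloc(7) -> d = 0; heap: [0-6 ALLOC][7-10 FREE][11-30 ALLOC][31-62 FREE]
Free blocks: [4 32] total_free=36 largest=32 -> 100*(36-32)/36 = 400/36 ≈ 11.111 -> rounds to 11

Answer: 11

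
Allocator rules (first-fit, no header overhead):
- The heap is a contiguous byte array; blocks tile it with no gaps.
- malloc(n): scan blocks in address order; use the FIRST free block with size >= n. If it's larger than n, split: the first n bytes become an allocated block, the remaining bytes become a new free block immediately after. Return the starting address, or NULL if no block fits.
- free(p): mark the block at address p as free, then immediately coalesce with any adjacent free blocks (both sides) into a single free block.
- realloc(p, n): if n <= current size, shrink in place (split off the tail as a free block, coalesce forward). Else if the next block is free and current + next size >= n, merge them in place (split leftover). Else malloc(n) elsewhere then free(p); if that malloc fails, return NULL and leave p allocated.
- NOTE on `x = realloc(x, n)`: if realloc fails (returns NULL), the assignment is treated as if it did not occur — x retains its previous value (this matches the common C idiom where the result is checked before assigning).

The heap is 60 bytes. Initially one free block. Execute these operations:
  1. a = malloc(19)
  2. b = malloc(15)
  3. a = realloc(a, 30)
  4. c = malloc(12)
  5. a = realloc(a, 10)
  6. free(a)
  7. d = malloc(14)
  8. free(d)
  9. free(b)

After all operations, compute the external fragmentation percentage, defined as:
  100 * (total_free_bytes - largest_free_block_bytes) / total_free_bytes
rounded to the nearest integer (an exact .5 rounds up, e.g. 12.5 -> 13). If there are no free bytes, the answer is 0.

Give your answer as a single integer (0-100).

Answer: 29

Derivation:
Op 1: a = malloc(19) -> a = 0; heap: [0-18 ALLOC][19-59 FREE]
Op 2: b = malloc(15) -> b = 19; heap: [0-18 ALLOC][19-33 ALLOC][34-59 FREE]
Op 3: a = realloc(a, 30) -> NULL (a unchanged); heap: [0-18 ALLOC][19-33 ALLOC][34-59 FREE]
Op 4: c = malloc(12) -> c = 34; heap: [0-18 ALLOC][19-33 ALLOC][34-45 ALLOC][46-59 FREE]
Op 5: a = realloc(a, 10) -> a = 0; heap: [0-9 ALLOC][10-18 FREE][19-33 ALLOC][34-45 ALLOC][46-59 FREE]
Op 6: free(a) -> (freed a); heap: [0-18 FREE][19-33 ALLOC][34-45 ALLOC][46-59 FREE]
Op 7: d = malloc(14) -> d = 0; heap: [0-13 ALLOC][14-18 FREE][19-33 ALLOC][34-45 ALLOC][46-59 FREE]
Op 8: free(d) -> (freed d); heap: [0-18 FREE][19-33 ALLOC][34-45 ALLOC][46-59 FREE]
Op 9: free(b) -> (freed b); heap: [0-33 FREE][34-45 ALLOC][46-59 FREE]
Free blocks: [34 14] total_free=48 largest=34 -> 100*(48-34)/48 = 1400/48 ≈ 29.167 -> rounds to 29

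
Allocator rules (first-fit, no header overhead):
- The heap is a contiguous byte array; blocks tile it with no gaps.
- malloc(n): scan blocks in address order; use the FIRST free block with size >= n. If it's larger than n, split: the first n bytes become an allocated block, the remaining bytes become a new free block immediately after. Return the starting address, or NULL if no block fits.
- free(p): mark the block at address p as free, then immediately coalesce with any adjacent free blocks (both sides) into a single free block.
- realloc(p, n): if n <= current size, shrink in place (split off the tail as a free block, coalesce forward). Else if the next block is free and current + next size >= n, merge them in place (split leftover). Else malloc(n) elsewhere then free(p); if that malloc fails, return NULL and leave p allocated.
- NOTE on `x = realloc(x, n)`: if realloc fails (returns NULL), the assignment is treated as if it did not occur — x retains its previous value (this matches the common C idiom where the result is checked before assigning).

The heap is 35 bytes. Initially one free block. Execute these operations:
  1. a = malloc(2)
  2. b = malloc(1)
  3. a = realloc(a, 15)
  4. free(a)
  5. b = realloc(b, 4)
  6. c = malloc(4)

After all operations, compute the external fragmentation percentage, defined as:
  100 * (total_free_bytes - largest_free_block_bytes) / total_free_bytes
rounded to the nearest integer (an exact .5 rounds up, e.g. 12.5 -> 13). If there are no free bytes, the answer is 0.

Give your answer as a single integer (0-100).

Answer: 7

Derivation:
Op 1: a = malloc(2) -> a = 0; heap: [0-1 ALLOC][2-34 FREE]
Op 2: b = malloc(1) -> b = 2; heap: [0-1 ALLOC][2-2 ALLOC][3-34 FREE]
Op 3: a = realloc(a, 15) -> a = 3; heap: [0-1 FREE][2-2 ALLOC][3-17 ALLOC][18-34 FREE]
Op 4: free(a) -> (freed a); heap: [0-1 FREE][2-2 ALLOC][3-34 FREE]
Op 5: b = realloc(b, 4) -> b = 2; heap: [0-1 FREE][2-5 ALLOC][6-34 FREE]
Op 6: c = malloc(4) -> c = 6; heap: [0-1 FREE][2-5 ALLOC][6-9 ALLOC][10-34 FREE]
Free blocks: [2 25] total_free=27 largest=25 -> 100*(27-25)/27 = 200/27 ≈ 7.407 -> rounds to 7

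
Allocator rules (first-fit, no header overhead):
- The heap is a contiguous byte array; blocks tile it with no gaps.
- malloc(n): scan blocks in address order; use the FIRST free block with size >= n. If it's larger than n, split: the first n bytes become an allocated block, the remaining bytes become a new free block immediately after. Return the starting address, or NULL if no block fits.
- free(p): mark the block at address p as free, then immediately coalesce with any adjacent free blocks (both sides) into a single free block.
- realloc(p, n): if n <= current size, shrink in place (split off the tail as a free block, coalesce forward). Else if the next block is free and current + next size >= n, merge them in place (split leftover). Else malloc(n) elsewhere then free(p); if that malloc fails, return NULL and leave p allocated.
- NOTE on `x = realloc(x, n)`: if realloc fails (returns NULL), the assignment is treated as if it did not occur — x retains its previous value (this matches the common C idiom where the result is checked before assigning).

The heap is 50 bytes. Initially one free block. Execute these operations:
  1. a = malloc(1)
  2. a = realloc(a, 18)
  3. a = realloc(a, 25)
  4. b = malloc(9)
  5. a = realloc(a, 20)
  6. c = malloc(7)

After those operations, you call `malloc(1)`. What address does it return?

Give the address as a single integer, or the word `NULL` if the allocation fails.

Answer: 20

Derivation:
Op 1: a = malloc(1) -> a = 0; heap: [0-0 ALLOC][1-49 FREE]
Op 2: a = realloc(a, 18) -> a = 0; heap: [0-17 ALLOC][18-49 FREE]
Op 3: a = realloc(a, 25) -> a = 0; heap: [0-24 ALLOC][25-49 FREE]
Op 4: b = malloc(9) -> b = 25; heap: [0-24 ALLOC][25-33 ALLOC][34-49 FREE]
Op 5: a = realloc(a, 20) -> a = 0; heap: [0-19 ALLOC][20-24 FREE][25-33 ALLOC][34-49 FREE]
Op 6: c = malloc(7) -> c = 34; heap: [0-19 ALLOC][20-24 FREE][25-33 ALLOC][34-40 ALLOC][41-49 FREE]
malloc(1): first-fit scan over [0-19 ALLOC][20-24 FREE][25-33 ALLOC][34-40 ALLOC][41-49 FREE] -> 20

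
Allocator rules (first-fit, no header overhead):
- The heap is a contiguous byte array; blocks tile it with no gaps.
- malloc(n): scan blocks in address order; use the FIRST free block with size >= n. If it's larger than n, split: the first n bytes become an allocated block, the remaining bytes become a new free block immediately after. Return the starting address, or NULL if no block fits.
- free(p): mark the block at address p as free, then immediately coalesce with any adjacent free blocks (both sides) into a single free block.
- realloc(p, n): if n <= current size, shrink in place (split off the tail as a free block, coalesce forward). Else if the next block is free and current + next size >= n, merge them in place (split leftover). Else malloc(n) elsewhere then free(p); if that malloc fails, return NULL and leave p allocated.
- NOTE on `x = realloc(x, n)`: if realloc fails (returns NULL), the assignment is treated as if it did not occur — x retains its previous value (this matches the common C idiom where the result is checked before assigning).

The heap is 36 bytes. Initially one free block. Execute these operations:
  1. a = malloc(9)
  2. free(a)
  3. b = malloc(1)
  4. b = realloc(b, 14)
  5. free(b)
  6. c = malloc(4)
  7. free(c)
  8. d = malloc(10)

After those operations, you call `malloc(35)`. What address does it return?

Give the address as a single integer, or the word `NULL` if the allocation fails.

Answer: NULL

Derivation:
Op 1: a = malloc(9) -> a = 0; heap: [0-8 ALLOC][9-35 FREE]
Op 2: free(a) -> (freed a); heap: [0-35 FREE]
Op 3: b = malloc(1) -> b = 0; heap: [0-0 ALLOC][1-35 FREE]
Op 4: b = realloc(b, 14) -> b = 0; heap: [0-13 ALLOC][14-35 FREE]
Op 5: free(b) -> (freed b); heap: [0-35 FREE]
Op 6: c = malloc(4) -> c = 0; heap: [0-3 ALLOC][4-35 FREE]
Op 7: free(c) -> (freed c); heap: [0-35 FREE]
Op 8: d = malloc(10) -> d = 0; heap: [0-9 ALLOC][10-35 FREE]
malloc(35): first-fit scan over [0-9 ALLOC][10-35 FREE] -> NULL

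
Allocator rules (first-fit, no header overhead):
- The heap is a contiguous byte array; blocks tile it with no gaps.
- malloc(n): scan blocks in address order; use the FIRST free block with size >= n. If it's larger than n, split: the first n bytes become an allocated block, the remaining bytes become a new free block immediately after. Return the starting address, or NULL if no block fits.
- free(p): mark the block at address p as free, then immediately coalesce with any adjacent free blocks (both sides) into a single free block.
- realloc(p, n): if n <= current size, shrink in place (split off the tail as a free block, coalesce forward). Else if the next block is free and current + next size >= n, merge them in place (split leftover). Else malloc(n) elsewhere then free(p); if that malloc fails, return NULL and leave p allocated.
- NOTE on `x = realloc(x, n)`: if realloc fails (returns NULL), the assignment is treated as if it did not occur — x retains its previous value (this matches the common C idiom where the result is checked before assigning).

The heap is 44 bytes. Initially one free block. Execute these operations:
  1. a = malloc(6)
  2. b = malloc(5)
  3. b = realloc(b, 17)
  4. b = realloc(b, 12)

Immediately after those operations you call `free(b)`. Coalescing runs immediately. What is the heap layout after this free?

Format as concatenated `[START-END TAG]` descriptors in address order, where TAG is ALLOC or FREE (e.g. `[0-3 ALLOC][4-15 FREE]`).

Op 1: a = malloc(6) -> a = 0; heap: [0-5 ALLOC][6-43 FREE]
Op 2: b = malloc(5) -> b = 6; heap: [0-5 ALLOC][6-10 ALLOC][11-43 FREE]
Op 3: b = realloc(b, 17) -> b = 6; heap: [0-5 ALLOC][6-22 ALLOC][23-43 FREE]
Op 4: b = realloc(b, 12) -> b = 6; heap: [0-5 ALLOC][6-17 ALLOC][18-43 FREE]
free(b): b = 6 -> block [6-17 ALLOC]; mark free, coalesce with adjacent free neighbors -> [0-5 ALLOC][6-43 FREE]

Answer: [0-5 ALLOC][6-43 FREE]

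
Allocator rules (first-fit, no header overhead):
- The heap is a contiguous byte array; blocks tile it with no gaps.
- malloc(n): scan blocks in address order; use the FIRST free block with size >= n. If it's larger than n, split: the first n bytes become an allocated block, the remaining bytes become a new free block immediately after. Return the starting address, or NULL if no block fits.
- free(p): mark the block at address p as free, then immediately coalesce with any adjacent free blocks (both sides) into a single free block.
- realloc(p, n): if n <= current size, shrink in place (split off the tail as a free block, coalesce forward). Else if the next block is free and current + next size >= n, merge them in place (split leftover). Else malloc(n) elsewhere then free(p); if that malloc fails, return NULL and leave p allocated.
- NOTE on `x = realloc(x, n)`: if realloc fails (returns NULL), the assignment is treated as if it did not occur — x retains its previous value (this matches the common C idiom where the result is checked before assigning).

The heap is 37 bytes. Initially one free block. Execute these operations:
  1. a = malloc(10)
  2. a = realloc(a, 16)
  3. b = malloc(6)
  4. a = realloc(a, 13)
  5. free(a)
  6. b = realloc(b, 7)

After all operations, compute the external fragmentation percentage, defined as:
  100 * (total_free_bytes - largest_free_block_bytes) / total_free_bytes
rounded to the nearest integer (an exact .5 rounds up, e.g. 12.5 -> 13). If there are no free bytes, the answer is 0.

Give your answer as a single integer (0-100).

Op 1: a = malloc(10) -> a = 0; heap: [0-9 ALLOC][10-36 FREE]
Op 2: a = realloc(a, 16) -> a = 0; heap: [0-15 ALLOC][16-36 FREE]
Op 3: b = malloc(6) -> b = 16; heap: [0-15 ALLOC][16-21 ALLOC][22-36 FREE]
Op 4: a = realloc(a, 13) -> a = 0; heap: [0-12 ALLOC][13-15 FREE][16-21 ALLOC][22-36 FREE]
Op 5: free(a) -> (freed a); heap: [0-15 FREE][16-21 ALLOC][22-36 FREE]
Op 6: b = realloc(b, 7) -> b = 16; heap: [0-15 FREE][16-22 ALLOC][23-36 FREE]
Free blocks: [16 14] total_free=30 largest=16 -> 100*(30-16)/30 = 1400/30 ≈ 46.667 -> rounds to 47

Answer: 47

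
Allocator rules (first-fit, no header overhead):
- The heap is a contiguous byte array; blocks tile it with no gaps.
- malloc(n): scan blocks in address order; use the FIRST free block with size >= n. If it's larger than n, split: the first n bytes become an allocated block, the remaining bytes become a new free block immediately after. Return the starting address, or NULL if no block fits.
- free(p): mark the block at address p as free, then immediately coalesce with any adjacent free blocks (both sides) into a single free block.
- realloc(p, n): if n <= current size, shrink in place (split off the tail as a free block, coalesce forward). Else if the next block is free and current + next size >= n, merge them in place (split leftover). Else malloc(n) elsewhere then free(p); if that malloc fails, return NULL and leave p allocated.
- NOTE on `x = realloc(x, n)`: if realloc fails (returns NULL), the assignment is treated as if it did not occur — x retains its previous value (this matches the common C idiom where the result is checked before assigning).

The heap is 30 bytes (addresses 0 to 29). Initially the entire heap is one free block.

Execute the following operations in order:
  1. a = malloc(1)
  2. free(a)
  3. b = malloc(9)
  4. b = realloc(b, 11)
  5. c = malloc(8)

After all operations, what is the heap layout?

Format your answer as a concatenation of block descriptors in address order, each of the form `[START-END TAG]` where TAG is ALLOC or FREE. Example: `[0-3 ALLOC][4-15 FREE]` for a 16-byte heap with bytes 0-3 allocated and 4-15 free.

Answer: [0-10 ALLOC][11-18 ALLOC][19-29 FREE]

Derivation:
Op 1: a = malloc(1) -> a = 0; heap: [0-0 ALLOC][1-29 FREE]
Op 2: free(a) -> (freed a); heap: [0-29 FREE]
Op 3: b = malloc(9) -> b = 0; heap: [0-8 ALLOC][9-29 FREE]
Op 4: b = realloc(b, 11) -> b = 0; heap: [0-10 ALLOC][11-29 FREE]
Op 5: c = malloc(8) -> c = 11; heap: [0-10 ALLOC][11-18 ALLOC][19-29 FREE]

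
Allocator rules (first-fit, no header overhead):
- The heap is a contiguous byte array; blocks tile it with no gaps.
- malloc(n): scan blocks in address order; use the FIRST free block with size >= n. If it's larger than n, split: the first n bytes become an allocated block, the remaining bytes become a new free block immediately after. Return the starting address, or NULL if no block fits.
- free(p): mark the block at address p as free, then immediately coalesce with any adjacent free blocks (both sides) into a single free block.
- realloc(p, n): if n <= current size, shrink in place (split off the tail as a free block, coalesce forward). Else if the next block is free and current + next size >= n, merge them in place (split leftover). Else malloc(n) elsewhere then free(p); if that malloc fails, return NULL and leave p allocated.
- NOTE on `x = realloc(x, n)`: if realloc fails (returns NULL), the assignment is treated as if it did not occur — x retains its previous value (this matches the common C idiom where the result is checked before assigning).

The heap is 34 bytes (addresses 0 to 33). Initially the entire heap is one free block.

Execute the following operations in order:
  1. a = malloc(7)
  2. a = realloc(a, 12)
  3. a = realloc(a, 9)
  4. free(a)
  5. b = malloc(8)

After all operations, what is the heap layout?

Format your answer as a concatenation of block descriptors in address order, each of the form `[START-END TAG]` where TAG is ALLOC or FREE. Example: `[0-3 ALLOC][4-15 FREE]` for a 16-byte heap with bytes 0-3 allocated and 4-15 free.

Answer: [0-7 ALLOC][8-33 FREE]

Derivation:
Op 1: a = malloc(7) -> a = 0; heap: [0-6 ALLOC][7-33 FREE]
Op 2: a = realloc(a, 12) -> a = 0; heap: [0-11 ALLOC][12-33 FREE]
Op 3: a = realloc(a, 9) -> a = 0; heap: [0-8 ALLOC][9-33 FREE]
Op 4: free(a) -> (freed a); heap: [0-33 FREE]
Op 5: b = malloc(8) -> b = 0; heap: [0-7 ALLOC][8-33 FREE]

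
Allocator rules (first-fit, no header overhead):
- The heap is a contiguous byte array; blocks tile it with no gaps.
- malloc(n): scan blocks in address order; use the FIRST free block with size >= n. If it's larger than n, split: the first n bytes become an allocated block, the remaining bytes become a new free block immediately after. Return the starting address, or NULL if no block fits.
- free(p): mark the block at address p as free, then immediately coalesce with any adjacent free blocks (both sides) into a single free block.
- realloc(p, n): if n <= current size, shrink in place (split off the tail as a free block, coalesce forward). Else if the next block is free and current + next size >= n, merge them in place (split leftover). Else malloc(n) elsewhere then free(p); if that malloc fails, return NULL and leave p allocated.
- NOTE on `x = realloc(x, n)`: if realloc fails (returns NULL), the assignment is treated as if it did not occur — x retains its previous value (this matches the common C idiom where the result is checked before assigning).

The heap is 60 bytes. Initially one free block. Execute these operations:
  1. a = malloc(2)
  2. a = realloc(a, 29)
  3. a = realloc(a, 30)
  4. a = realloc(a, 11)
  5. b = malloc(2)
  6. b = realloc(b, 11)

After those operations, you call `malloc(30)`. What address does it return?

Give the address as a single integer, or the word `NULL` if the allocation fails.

Answer: 22

Derivation:
Op 1: a = malloc(2) -> a = 0; heap: [0-1 ALLOC][2-59 FREE]
Op 2: a = realloc(a, 29) -> a = 0; heap: [0-28 ALLOC][29-59 FREE]
Op 3: a = realloc(a, 30) -> a = 0; heap: [0-29 ALLOC][30-59 FREE]
Op 4: a = realloc(a, 11) -> a = 0; heap: [0-10 ALLOC][11-59 FREE]
Op 5: b = malloc(2) -> b = 11; heap: [0-10 ALLOC][11-12 ALLOC][13-59 FREE]
Op 6: b = realloc(b, 11) -> b = 11; heap: [0-10 ALLOC][11-21 ALLOC][22-59 FREE]
malloc(30): first-fit scan over [0-10 ALLOC][11-21 ALLOC][22-59 FREE] -> 22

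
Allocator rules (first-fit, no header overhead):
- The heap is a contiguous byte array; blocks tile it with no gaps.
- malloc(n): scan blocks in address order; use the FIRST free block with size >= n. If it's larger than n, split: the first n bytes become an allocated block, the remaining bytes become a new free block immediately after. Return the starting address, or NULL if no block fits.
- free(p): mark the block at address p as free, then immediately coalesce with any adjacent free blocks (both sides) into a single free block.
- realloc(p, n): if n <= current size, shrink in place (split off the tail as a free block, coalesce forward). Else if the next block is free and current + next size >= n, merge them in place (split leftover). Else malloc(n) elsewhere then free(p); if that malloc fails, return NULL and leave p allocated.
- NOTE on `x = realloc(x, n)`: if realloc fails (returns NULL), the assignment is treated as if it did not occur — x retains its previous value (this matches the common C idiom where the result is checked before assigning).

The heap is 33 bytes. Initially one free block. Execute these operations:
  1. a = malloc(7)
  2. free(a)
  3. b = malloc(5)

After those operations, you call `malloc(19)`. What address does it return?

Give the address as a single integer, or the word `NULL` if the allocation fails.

Op 1: a = malloc(7) -> a = 0; heap: [0-6 ALLOC][7-32 FREE]
Op 2: free(a) -> (freed a); heap: [0-32 FREE]
Op 3: b = malloc(5) -> b = 0; heap: [0-4 ALLOC][5-32 FREE]
malloc(19): first-fit scan over [0-4 ALLOC][5-32 FREE] -> 5

Answer: 5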